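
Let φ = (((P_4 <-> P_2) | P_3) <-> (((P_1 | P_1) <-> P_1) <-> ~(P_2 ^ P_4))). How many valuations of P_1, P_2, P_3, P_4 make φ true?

12

P_1  P_2  P_3  P_4     (P_4 <-> P_2)  ((P_4 <-> P_2) | P_3)  (P_1 | P_1)  ((P_1 | P_1) <-> P_1)  (P_2 ^ P_4)  ~(P_2 ^ P_4)  φ
 F    F    F    F            T                  T                 F                 T                 F            T        T
 F    F    F    T            F                  F                 F                 T                 T            F        T
 F    F    T    F            T                  T                 F                 T                 F            T        T
 F    F    T    T            F                  T                 F                 T                 T            F        F
 F    T    F    F            F                  F                 F                 T                 T            F        T
 F    T    F    T            T                  T                 F                 T                 F            T        T
 F    T    T    F            F                  T                 F                 T                 T            F        F
 F    T    T    T            T                  T                 F                 T                 F            T        T
 T    F    F    F            T                  T                 T                 T                 F            T        T
 T    F    F    T            F                  F                 T                 T                 T            F        T
 T    F    T    F            T                  T                 T                 T                 F            T        T
 T    F    T    T            F                  T                 T                 T                 T            F        F
 T    T    F    F            F                  F                 T                 T                 T            F        T
 T    T    F    T            T                  T                 T                 T                 F            T        T
 T    T    T    F            F                  T                 T                 T                 T            F        F
 T    T    T    T            T                  T                 T                 T                 F            T        T
The formula is true on 12 of the 16 rows.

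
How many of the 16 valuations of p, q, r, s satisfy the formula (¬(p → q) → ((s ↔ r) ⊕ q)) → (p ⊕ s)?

p | q | r | s || φ
0 | 0 | 0 | 0 || 0
0 | 0 | 0 | 1 || 1
0 | 0 | 1 | 0 || 0
0 | 0 | 1 | 1 || 1
0 | 1 | 0 | 0 || 0
0 | 1 | 0 | 1 || 1
0 | 1 | 1 | 0 || 0
0 | 1 | 1 | 1 || 1
1 | 0 | 0 | 0 || 1
1 | 0 | 0 | 1 || 1
1 | 0 | 1 | 0 || 1
1 | 0 | 1 | 1 || 0
1 | 1 | 0 | 0 || 1
1 | 1 | 0 | 1 || 0
1 | 1 | 1 | 0 || 1
1 | 1 | 1 | 1 || 0
The formula is true on 9 of the 16 rows.

9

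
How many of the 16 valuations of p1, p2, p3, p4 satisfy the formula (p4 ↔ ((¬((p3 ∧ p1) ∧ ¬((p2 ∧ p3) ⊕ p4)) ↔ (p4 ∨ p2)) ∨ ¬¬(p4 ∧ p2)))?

p1 | p2 | p3 | p4 | φ
-- | -- | -- | -- | -
T  | T  | T  | T  | T
T  | T  | T  | F  | F
T  | T  | F  | T  | T
T  | T  | F  | F  | F
T  | F  | T  | T  | T
T  | F  | T  | F  | F
T  | F  | F  | T  | T
T  | F  | F  | F  | T
F  | T  | T  | T  | T
F  | T  | T  | F  | F
F  | T  | F  | T  | T
F  | T  | F  | F  | F
F  | F  | T  | T  | T
F  | F  | T  | F  | T
F  | F  | F  | T  | T
F  | F  | F  | F  | T
The formula is true on 11 of the 16 rows.

11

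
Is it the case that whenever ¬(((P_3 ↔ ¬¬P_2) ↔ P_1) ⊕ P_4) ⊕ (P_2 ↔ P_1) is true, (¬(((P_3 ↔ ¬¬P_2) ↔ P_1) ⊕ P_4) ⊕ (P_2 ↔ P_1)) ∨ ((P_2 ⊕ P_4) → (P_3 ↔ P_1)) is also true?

yes

P_1 | P_2 | P_3 | P_4 | φ | ψ
--- | --- | --- | --- | - | -
 T  |  T  |  T  |  T  | F | T
 T  |  T  |  T  |  F  | T | T
 T  |  T  |  F  |  T  | T | T
 T  |  T  |  F  |  F  | F | F
 T  |  F  |  T  |  T  | F | T
 T  |  F  |  T  |  F  | T | T
 T  |  F  |  F  |  T  | T | T
 T  |  F  |  F  |  F  | F | T
 F  |  T  |  T  |  T  | F | T
 F  |  T  |  T  |  F  | T | T
 F  |  T  |  F  |  T  | T | T
 F  |  T  |  F  |  F  | F | T
 F  |  F  |  T  |  T  | F | F
 F  |  F  |  T  |  F  | T | T
 F  |  F  |  F  |  T  | T | T
 F  |  F  |  F  |  F  | F | T
In every row where φ is true, ψ is also true, so φ ⊨ ψ.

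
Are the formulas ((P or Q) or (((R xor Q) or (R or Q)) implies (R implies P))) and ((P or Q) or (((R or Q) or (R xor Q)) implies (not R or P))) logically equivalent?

equivalent

P  Q  R  |  φ  ψ
T  T  T  |  T  T
T  T  F  |  T  T
T  F  T  |  T  T
T  F  F  |  T  T
F  T  T  |  T  T
F  T  F  |  T  T
F  F  T  |  F  F
F  F  F  |  T  T
The columns for φ and ψ agree on every row, so they are logically equivalent.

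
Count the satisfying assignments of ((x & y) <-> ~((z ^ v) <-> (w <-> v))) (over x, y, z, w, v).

x  y  z  w  v  |  φ
T  T  T  T  T  |  T
T  T  T  T  F  |  T
T  T  T  F  T  |  F
T  T  T  F  F  |  F
T  T  F  T  T  |  F
T  T  F  T  F  |  F
T  T  F  F  T  |  T
T  T  F  F  F  |  T
T  F  T  T  T  |  F
T  F  T  T  F  |  F
T  F  T  F  T  |  T
T  F  T  F  F  |  T
T  F  F  T  T  |  T
T  F  F  T  F  |  T
T  F  F  F  T  |  F
T  F  F  F  F  |  F
F  T  T  T  T  |  F
F  T  T  T  F  |  F
F  T  T  F  T  |  T
F  T  T  F  F  |  T
F  T  F  T  T  |  T
F  T  F  T  F  |  T
F  T  F  F  T  |  F
F  T  F  F  F  |  F
F  F  T  T  T  |  F
F  F  T  T  F  |  F
F  F  T  F  T  |  T
F  F  T  F  F  |  T
F  F  F  T  T  |  T
F  F  F  T  F  |  T
F  F  F  F  T  |  F
F  F  F  F  F  |  F
The formula is true on 16 of the 32 rows.

16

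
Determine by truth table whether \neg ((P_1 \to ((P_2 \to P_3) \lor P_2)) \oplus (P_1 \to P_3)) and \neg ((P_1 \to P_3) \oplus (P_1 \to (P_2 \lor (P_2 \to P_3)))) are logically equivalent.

P_1 | P_2 | P_3 | φ | ψ
--- | --- | --- | - | -
 T  |  T  |  T  | T | T
 T  |  T  |  F  | F | F
 T  |  F  |  T  | T | T
 T  |  F  |  F  | F | F
 F  |  T  |  T  | T | T
 F  |  T  |  F  | T | T
 F  |  F  |  T  | T | T
 F  |  F  |  F  | T | T
The columns for φ and ψ agree on every row, so they are logically equivalent.

equivalent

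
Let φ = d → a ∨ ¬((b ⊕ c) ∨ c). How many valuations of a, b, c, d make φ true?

a  b  c  d  |  (b ⊕ c)  ((b ⊕ c) ∨ c)  ¬((b ⊕ c) ∨ c)  (a ∨ ¬((b ⊕ c) ∨ c))  (d → (a ∨ ¬((b ⊕ c) ∨ c)))
0  0  0  0  |     0           0              1                  1                        1             
0  0  0  1  |     0           0              1                  1                        1             
0  0  1  0  |     1           1              0                  0                        1             
0  0  1  1  |     1           1              0                  0                        0             
0  1  0  0  |     1           1              0                  0                        1             
0  1  0  1  |     1           1              0                  0                        0             
0  1  1  0  |     0           1              0                  0                        1             
0  1  1  1  |     0           1              0                  0                        0             
1  0  0  0  |     0           0              1                  1                        1             
1  0  0  1  |     0           0              1                  1                        1             
1  0  1  0  |     1           1              0                  1                        1             
1  0  1  1  |     1           1              0                  1                        1             
1  1  0  0  |     1           1              0                  1                        1             
1  1  0  1  |     1           1              0                  1                        1             
1  1  1  0  |     0           1              0                  1                        1             
1  1  1  1  |     0           1              0                  1                        1             
The formula is true on 13 of the 16 rows.

13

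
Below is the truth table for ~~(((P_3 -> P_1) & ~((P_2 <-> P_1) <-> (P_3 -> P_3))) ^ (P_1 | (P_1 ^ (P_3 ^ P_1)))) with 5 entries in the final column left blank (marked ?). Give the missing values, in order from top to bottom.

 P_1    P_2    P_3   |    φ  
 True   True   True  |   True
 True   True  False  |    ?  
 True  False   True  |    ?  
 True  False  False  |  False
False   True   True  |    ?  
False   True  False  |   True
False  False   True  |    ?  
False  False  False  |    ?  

Row 2: (((P_3 -> P_1) & ~((P_2 <-> P_1) <-> (P_3 -> P_3))) ^ (P_1 | (P_1 ^ (P_3 ^ P_1)))) = True, ~(((P_3 -> P_1) & ~((P_2 <-> P_1) <-> (P_3 -> P_3))) ^ (P_1 | (P_1 ^ (P_3 ^ P_1)))) = False, so the formula = True.
Row 3: (((P_3 -> P_1) & ~((P_2 <-> P_1) <-> (P_3 -> P_3))) ^ (P_1 | (P_1 ^ (P_3 ^ P_1)))) = False, ~(((P_3 -> P_1) & ~((P_2 <-> P_1) <-> (P_3 -> P_3))) ^ (P_1 | (P_1 ^ (P_3 ^ P_1)))) = True, so the formula = False.
Row 5: (((P_3 -> P_1) & ~((P_2 <-> P_1) <-> (P_3 -> P_3))) ^ (P_1 | (P_1 ^ (P_3 ^ P_1)))) = True, ~(((P_3 -> P_1) & ~((P_2 <-> P_1) <-> (P_3 -> P_3))) ^ (P_1 | (P_1 ^ (P_3 ^ P_1)))) = False, so the formula = True.
Row 7: (((P_3 -> P_1) & ~((P_2 <-> P_1) <-> (P_3 -> P_3))) ^ (P_1 | (P_1 ^ (P_3 ^ P_1)))) = True, ~(((P_3 -> P_1) & ~((P_2 <-> P_1) <-> (P_3 -> P_3))) ^ (P_1 | (P_1 ^ (P_3 ^ P_1)))) = False, so the formula = True.
Row 8: (((P_3 -> P_1) & ~((P_2 <-> P_1) <-> (P_3 -> P_3))) ^ (P_1 | (P_1 ^ (P_3 ^ P_1)))) = False, ~(((P_3 -> P_1) & ~((P_2 <-> P_1) <-> (P_3 -> P_3))) ^ (P_1 | (P_1 ^ (P_3 ^ P_1)))) = True, so the formula = False.

True, False, True, True, False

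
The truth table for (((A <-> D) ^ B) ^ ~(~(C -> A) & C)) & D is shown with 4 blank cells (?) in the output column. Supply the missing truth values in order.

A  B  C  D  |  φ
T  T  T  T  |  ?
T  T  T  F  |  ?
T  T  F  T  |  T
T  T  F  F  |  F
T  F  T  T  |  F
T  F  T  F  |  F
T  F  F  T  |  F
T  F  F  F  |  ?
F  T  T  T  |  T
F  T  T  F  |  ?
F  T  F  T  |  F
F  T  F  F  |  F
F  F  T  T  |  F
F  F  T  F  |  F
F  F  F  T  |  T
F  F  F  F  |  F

Row A=T, B=T, C=T, D=T: (((A <-> D) ^ B) ^ ~(~(C -> A) & C)) = T, so the formula = T.
Row A=T, B=T, C=T, D=F: (((A <-> D) ^ B) ^ ~(~(C -> A) & C)) = F, so the formula = F.
Row A=T, B=F, C=F, D=F: (((A <-> D) ^ B) ^ ~(~(C -> A) & C)) = T, so the formula = F.
Row A=F, B=T, C=T, D=F: (((A <-> D) ^ B) ^ ~(~(C -> A) & C)) = F, so the formula = F.

T, F, F, F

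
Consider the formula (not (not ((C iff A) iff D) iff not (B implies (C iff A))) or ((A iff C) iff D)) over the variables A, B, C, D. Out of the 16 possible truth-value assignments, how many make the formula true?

  A   |   B   |   C   |   D   || (C iff A) | ((C iff A) iff D) | not ((C iff A) iff D) | (B implies (C iff A)) | not (B implies (C iff A)) | (A iff C) | ((A iff C) iff D) |   φ  
 True |  True |  True |  True ||    True   |        True       |         False         |          True         |           False           |    True   |        True       |  True
 True |  True |  True | False ||    True   |       False       |          True         |          True         |           False           |    True   |       False       |  True
 True |  True | False |  True ||   False   |       False       |          True         |         False         |            True           |   False   |       False       | False
 True |  True | False | False ||   False   |        True       |         False         |         False         |            True           |   False   |        True       |  True
 True | False |  True |  True ||    True   |        True       |         False         |          True         |           False           |    True   |        True       |  True
 True | False |  True | False ||    True   |       False       |          True         |          True         |           False           |    True   |       False       |  True
 True | False | False |  True ||   False   |       False       |          True         |          True         |           False           |   False   |       False       |  True
 True | False | False | False ||   False   |        True       |         False         |          True         |           False           |   False   |        True       |  True
False |  True |  True |  True ||   False   |       False       |          True         |         False         |            True           |   False   |       False       | False
False |  True |  True | False ||   False   |        True       |         False         |         False         |            True           |   False   |        True       |  True
False |  True | False |  True ||    True   |        True       |         False         |          True         |           False           |    True   |        True       |  True
False |  True | False | False ||    True   |       False       |          True         |          True         |           False           |    True   |       False       |  True
False | False |  True |  True ||   False   |       False       |          True         |          True         |           False           |   False   |       False       |  True
False | False |  True | False ||   False   |        True       |         False         |          True         |           False           |   False   |        True       |  True
False | False | False |  True ||    True   |        True       |         False         |          True         |           False           |    True   |        True       |  True
False | False | False | False ||    True   |       False       |          True         |          True         |           False           |    True   |       False       |  True
The formula is true on 14 of the 16 rows.

14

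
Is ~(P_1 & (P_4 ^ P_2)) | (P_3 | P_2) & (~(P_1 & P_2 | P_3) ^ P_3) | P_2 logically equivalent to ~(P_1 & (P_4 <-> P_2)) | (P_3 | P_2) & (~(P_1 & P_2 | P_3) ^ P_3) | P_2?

P_1 | P_2 | P_3 | P_4 | φ | ψ
--- | --- | --- | --- | - | -
 F  |  F  |  F  |  F  | T | T
 F  |  F  |  F  |  T  | T | T
 F  |  F  |  T  |  F  | T | T
 F  |  F  |  T  |  T  | T | T
 F  |  T  |  F  |  F  | T | T
 F  |  T  |  F  |  T  | T | T
 F  |  T  |  T  |  F  | T | T
 F  |  T  |  T  |  T  | T | T
 T  |  F  |  F  |  F  | T | F
 T  |  F  |  F  |  T  | F | T
 T  |  F  |  T  |  F  | T | T
 T  |  F  |  T  |  T  | T | T
 T  |  T  |  F  |  F  | T | T
 T  |  T  |  F  |  T  | T | T
 T  |  T  |  T  |  F  | T | T
 T  |  T  |  T  |  T  | T | T
The columns differ at P_1=T, P_2=F, P_3=F, P_4=F (φ=T, ψ=F), so they are not equivalent.

not equivalent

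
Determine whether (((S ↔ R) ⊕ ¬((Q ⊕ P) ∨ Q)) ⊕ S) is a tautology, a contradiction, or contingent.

P | Q | R | S | (S ↔ R) | (Q ⊕ P) | ((Q ⊕ P) ∨ Q) | ¬((Q ⊕ P) ∨ Q) | ((S ↔ R) ⊕ ¬((Q ⊕ P) ∨ Q)) | φ
- | - | - | - | ------- | ------- | ------------- | -------------- | -------------------------- | -
F | F | F | F |    T    |    F    |       F       |       T        |             F              | F
F | F | F | T |    F    |    F    |       F       |       T        |             T              | F
F | F | T | F |    F    |    F    |       F       |       T        |             T              | T
F | F | T | T |    T    |    F    |       F       |       T        |             F              | T
F | T | F | F |    T    |    T    |       T       |       F        |             T              | T
F | T | F | T |    F    |    T    |       T       |       F        |             F              | T
F | T | T | F |    F    |    T    |       T       |       F        |             F              | F
F | T | T | T |    T    |    T    |       T       |       F        |             T              | F
T | F | F | F |    T    |    T    |       T       |       F        |             T              | T
T | F | F | T |    F    |    T    |       T       |       F        |             F              | T
T | F | T | F |    F    |    T    |       T       |       F        |             F              | F
T | F | T | T |    T    |    T    |       T       |       F        |             T              | F
T | T | F | F |    T    |    F    |       T       |       F        |             T              | T
T | T | F | T |    F    |    F    |       T       |       F        |             F              | T
T | T | T | F |    F    |    F    |       T       |       F        |             F              | F
T | T | T | T |    T    |    F    |       T       |       F        |             T              | F
8 of 16 rows are T, so the formula is contingent.

contingent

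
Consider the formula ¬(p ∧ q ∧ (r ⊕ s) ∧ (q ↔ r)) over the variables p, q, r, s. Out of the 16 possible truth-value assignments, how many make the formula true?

15

p | q | r | s || (r ⊕ s) | (q ↔ r) | (p ∧ q ∧ (r ⊕ s) ∧ (q ↔ r)) | ¬(p ∧ q ∧ (r ⊕ s) ∧ (q ↔ r))
F | F | F | F ||    F    |    T    |              F              |              T              
F | F | F | T ||    T    |    T    |              F              |              T              
F | F | T | F ||    T    |    F    |              F              |              T              
F | F | T | T ||    F    |    F    |              F              |              T              
F | T | F | F ||    F    |    F    |              F              |              T              
F | T | F | T ||    T    |    F    |              F              |              T              
F | T | T | F ||    T    |    T    |              F              |              T              
F | T | T | T ||    F    |    T    |              F              |              T              
T | F | F | F ||    F    |    T    |              F              |              T              
T | F | F | T ||    T    |    T    |              F              |              T              
T | F | T | F ||    T    |    F    |              F              |              T              
T | F | T | T ||    F    |    F    |              F              |              T              
T | T | F | F ||    F    |    F    |              F              |              T              
T | T | F | T ||    T    |    F    |              F              |              T              
T | T | T | F ||    T    |    T    |              T              |              F              
T | T | T | T ||    F    |    T    |              F              |              T              
The formula is true on 15 of the 16 rows.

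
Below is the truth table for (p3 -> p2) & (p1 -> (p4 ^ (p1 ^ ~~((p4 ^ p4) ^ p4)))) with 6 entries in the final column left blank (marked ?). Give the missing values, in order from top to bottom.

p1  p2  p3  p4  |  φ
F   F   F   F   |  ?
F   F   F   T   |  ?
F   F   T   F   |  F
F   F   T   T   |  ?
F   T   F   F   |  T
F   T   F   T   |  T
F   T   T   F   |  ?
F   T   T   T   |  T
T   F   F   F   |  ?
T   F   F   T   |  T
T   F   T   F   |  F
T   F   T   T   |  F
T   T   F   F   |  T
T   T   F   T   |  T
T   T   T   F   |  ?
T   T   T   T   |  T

T, T, F, T, T, T

Row p1=F, p2=F, p3=F, p4=F: (p3 -> p2) = T, (p1 -> (p4 ^ (p1 ^ ~~((p4 ^ p4) ^ p4)))) = T, so the formula = T.
Row p1=F, p2=F, p3=F, p4=T: (p3 -> p2) = T, (p1 -> (p4 ^ (p1 ^ ~~((p4 ^ p4) ^ p4)))) = T, so the formula = T.
Row p1=F, p2=F, p3=T, p4=T: (p3 -> p2) = F, (p1 -> (p4 ^ (p1 ^ ~~((p4 ^ p4) ^ p4)))) = T, so the formula = F.
Row p1=F, p2=T, p3=T, p4=F: (p3 -> p2) = T, (p1 -> (p4 ^ (p1 ^ ~~((p4 ^ p4) ^ p4)))) = T, so the formula = T.
Row p1=T, p2=F, p3=F, p4=F: (p3 -> p2) = T, (p1 -> (p4 ^ (p1 ^ ~~((p4 ^ p4) ^ p4)))) = T, so the formula = T.
Row p1=T, p2=T, p3=T, p4=F: (p3 -> p2) = T, (p1 -> (p4 ^ (p1 ^ ~~((p4 ^ p4) ^ p4)))) = T, so the formula = T.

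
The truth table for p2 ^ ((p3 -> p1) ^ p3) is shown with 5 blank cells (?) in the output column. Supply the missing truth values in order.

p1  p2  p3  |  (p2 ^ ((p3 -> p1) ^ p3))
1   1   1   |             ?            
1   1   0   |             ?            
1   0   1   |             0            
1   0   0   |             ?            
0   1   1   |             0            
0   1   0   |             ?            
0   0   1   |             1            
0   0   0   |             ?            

1, 0, 1, 0, 1

Row p1=1, p2=1, p3=1: ((p3 -> p1) ^ p3) = 0, so (p2 ^ ((p3 -> p1) ^ p3)) = 1.
Row p1=1, p2=1, p3=0: ((p3 -> p1) ^ p3) = 1, so (p2 ^ ((p3 -> p1) ^ p3)) = 0.
Row p1=1, p2=0, p3=0: ((p3 -> p1) ^ p3) = 1, so (p2 ^ ((p3 -> p1) ^ p3)) = 1.
Row p1=0, p2=1, p3=0: ((p3 -> p1) ^ p3) = 1, so (p2 ^ ((p3 -> p1) ^ p3)) = 0.
Row p1=0, p2=0, p3=0: ((p3 -> p1) ^ p3) = 1, so (p2 ^ ((p3 -> p1) ^ p3)) = 1.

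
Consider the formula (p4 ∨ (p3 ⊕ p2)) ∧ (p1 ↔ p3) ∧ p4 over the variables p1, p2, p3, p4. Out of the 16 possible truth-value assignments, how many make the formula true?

p1 | p2 | p3 | p4 || (p3 ⊕ p2) | (p4 ∨ (p3 ⊕ p2)) | (p1 ↔ p3) | ((p1 ↔ p3) ∧ p4) | φ
1  | 1  | 1  | 1  ||     0     |        1         |     1     |        1         | 1
1  | 1  | 1  | 0  ||     0     |        0         |     1     |        0         | 0
1  | 1  | 0  | 1  ||     1     |        1         |     0     |        0         | 0
1  | 1  | 0  | 0  ||     1     |        1         |     0     |        0         | 0
1  | 0  | 1  | 1  ||     1     |        1         |     1     |        1         | 1
1  | 0  | 1  | 0  ||     1     |        1         |     1     |        0         | 0
1  | 0  | 0  | 1  ||     0     |        1         |     0     |        0         | 0
1  | 0  | 0  | 0  ||     0     |        0         |     0     |        0         | 0
0  | 1  | 1  | 1  ||     0     |        1         |     0     |        0         | 0
0  | 1  | 1  | 0  ||     0     |        0         |     0     |        0         | 0
0  | 1  | 0  | 1  ||     1     |        1         |     1     |        1         | 1
0  | 1  | 0  | 0  ||     1     |        1         |     1     |        0         | 0
0  | 0  | 1  | 1  ||     1     |        1         |     0     |        0         | 0
0  | 0  | 1  | 0  ||     1     |        1         |     0     |        0         | 0
0  | 0  | 0  | 1  ||     0     |        1         |     1     |        1         | 1
0  | 0  | 0  | 0  ||     0     |        0         |     1     |        0         | 0
The formula is true on 4 of the 16 rows.

4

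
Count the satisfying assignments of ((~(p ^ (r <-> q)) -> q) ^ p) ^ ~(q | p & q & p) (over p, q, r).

4

p  q  r     (r <-> q)  (p ^ (r <-> q))  ~(p ^ (r <-> q))  (~(p ^ (r <-> q)) -> q)  (q & p)  (p & (q & p))  (q | (p & (q & p)))  ~(q | (p & (q & p)))  φ
T  T  T         T             F                T                     T                T           T                 T                    F            F
T  T  F         F             T                F                     T                T           T                 T                    F            F
T  F  T         F             T                F                     T                F           F                 F                    T            T
T  F  F         T             F                T                     F                F           F                 F                    T            F
F  T  T         T             T                F                     T                F           F                 T                    F            T
F  T  F         F             F                T                     T                F           F                 T                    F            T
F  F  T         F             F                T                     F                F           F                 F                    T            T
F  F  F         T             T                F                     T                F           F                 F                    T            F
The formula is true on 4 of the 8 rows.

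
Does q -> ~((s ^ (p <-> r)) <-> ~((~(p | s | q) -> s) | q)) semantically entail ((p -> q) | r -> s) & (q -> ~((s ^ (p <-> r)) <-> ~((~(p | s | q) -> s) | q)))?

p | q | r | s | φ | ψ
- | - | - | - | - | -
T | T | T | T | F | F
T | T | T | F | T | F
T | T | F | T | T | T
T | T | F | F | F | F
T | F | T | T | T | T
T | F | T | F | T | F
T | F | F | T | T | T
T | F | F | F | T | T
F | T | T | T | T | T
F | T | T | F | F | F
F | T | F | T | F | F
F | T | F | F | T | F
F | F | T | T | T | T
F | F | T | F | T | F
F | F | F | T | T | T
F | F | F | F | T | F
At p=T, q=T, r=T, s=F we have φ true but ψ false, so φ does not entail ψ.

no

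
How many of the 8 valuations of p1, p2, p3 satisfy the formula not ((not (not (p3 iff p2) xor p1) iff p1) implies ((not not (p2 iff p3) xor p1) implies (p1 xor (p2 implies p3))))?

1

p1 | p2 | p3 | φ
-- | -- | -- | -
T  | T  | T  | F
T  | T  | F  | F
T  | F  | T  | T
T  | F  | F  | F
F  | T  | T  | F
F  | T  | F  | F
F  | F  | T  | F
F  | F  | F  | F
The formula is true on 1 of the 8 rows.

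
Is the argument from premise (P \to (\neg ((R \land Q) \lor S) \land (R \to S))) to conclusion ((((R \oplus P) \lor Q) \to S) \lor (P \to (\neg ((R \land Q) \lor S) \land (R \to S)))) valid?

P | Q | R | S | φ | ψ
- | - | - | - | - | -
T | T | T | T | F | T
T | T | T | F | F | F
T | T | F | T | F | T
T | T | F | F | T | T
T | F | T | T | F | T
T | F | T | F | F | T
T | F | F | T | F | T
T | F | F | F | T | T
F | T | T | T | T | T
F | T | T | F | T | T
F | T | F | T | T | T
F | T | F | F | T | T
F | F | T | T | T | T
F | F | T | F | T | T
F | F | F | T | T | T
F | F | F | F | T | T
In every row where φ is true, ψ is also true, so φ ⊨ ψ.

yes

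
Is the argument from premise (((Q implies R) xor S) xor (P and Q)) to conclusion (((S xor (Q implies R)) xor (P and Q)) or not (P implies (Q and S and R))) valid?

yes

P | Q | R | S || φ | ψ
0 | 0 | 0 | 0 || 1 | 1
0 | 0 | 0 | 1 || 0 | 0
0 | 0 | 1 | 0 || 1 | 1
0 | 0 | 1 | 1 || 0 | 0
0 | 1 | 0 | 0 || 0 | 0
0 | 1 | 0 | 1 || 1 | 1
0 | 1 | 1 | 0 || 1 | 1
0 | 1 | 1 | 1 || 0 | 0
1 | 0 | 0 | 0 || 1 | 1
1 | 0 | 0 | 1 || 0 | 1
1 | 0 | 1 | 0 || 1 | 1
1 | 0 | 1 | 1 || 0 | 1
1 | 1 | 0 | 0 || 1 | 1
1 | 1 | 0 | 1 || 0 | 1
1 | 1 | 1 | 0 || 0 | 1
1 | 1 | 1 | 1 || 1 | 1
In every row where φ is true, ψ is also true, so φ ⊨ ψ.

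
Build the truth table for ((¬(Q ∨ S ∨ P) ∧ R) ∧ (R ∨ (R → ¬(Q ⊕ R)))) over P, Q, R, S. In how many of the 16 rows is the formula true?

  P   |   Q   |   R   |   S   ||   φ  
 True |  True |  True |  True || False
 True |  True |  True | False || False
 True |  True | False |  True || False
 True |  True | False | False || False
 True | False |  True |  True || False
 True | False |  True | False || False
 True | False | False |  True || False
 True | False | False | False || False
False |  True |  True |  True || False
False |  True |  True | False || False
False |  True | False |  True || False
False |  True | False | False || False
False | False |  True |  True || False
False | False |  True | False ||  True
False | False | False |  True || False
False | False | False | False || False
The formula is true on 1 of the 16 rows.

1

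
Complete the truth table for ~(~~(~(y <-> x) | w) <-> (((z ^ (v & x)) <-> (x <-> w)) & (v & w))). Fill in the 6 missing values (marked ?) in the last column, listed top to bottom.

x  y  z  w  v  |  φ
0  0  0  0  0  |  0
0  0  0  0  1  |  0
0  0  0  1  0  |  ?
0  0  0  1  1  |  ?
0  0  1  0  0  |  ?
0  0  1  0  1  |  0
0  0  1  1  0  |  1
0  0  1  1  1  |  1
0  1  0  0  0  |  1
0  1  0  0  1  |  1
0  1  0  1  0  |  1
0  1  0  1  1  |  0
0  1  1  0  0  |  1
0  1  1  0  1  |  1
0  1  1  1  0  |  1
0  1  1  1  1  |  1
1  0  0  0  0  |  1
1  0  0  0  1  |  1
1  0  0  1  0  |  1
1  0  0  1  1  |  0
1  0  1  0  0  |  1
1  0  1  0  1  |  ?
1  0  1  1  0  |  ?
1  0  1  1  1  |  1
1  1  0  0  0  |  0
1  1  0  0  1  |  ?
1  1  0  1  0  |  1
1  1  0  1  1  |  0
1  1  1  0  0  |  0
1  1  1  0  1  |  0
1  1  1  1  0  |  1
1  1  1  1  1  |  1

1, 0, 0, 1, 1, 0

Row x=0, y=0, z=0, w=1, v=0: ~~(~(y <-> x) | w) = 1, (((z ^ (v & x)) <-> (x <-> w)) & (v & w)) = 0, (~~(~(y <-> x) | w) <-> (((z ^ (v & x)) <-> (x <-> w)) & (v & w))) = 0, so the formula = 1.
Row x=0, y=0, z=0, w=1, v=1: ~~(~(y <-> x) | w) = 1, (((z ^ (v & x)) <-> (x <-> w)) & (v & w)) = 1, (~~(~(y <-> x) | w) <-> (((z ^ (v & x)) <-> (x <-> w)) & (v & w))) = 1, so the formula = 0.
Row x=0, y=0, z=1, w=0, v=0: ~~(~(y <-> x) | w) = 0, (((z ^ (v & x)) <-> (x <-> w)) & (v & w)) = 0, (~~(~(y <-> x) | w) <-> (((z ^ (v & x)) <-> (x <-> w)) & (v & w))) = 1, so the formula = 0.
Row x=1, y=0, z=1, w=0, v=1: ~~(~(y <-> x) | w) = 1, (((z ^ (v & x)) <-> (x <-> w)) & (v & w)) = 0, (~~(~(y <-> x) | w) <-> (((z ^ (v & x)) <-> (x <-> w)) & (v & w))) = 0, so the formula = 1.
Row x=1, y=0, z=1, w=1, v=0: ~~(~(y <-> x) | w) = 1, (((z ^ (v & x)) <-> (x <-> w)) & (v & w)) = 0, (~~(~(y <-> x) | w) <-> (((z ^ (v & x)) <-> (x <-> w)) & (v & w))) = 0, so the formula = 1.
Row x=1, y=1, z=0, w=0, v=1: ~~(~(y <-> x) | w) = 0, (((z ^ (v & x)) <-> (x <-> w)) & (v & w)) = 0, (~~(~(y <-> x) | w) <-> (((z ^ (v & x)) <-> (x <-> w)) & (v & w))) = 1, so the formula = 0.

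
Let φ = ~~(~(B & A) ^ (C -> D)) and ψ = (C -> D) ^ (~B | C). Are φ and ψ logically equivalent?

A | B | C | D || φ | ψ
T | T | T | T || T | F
T | T | T | F || F | T
T | T | F | T || T | T
T | T | F | F || T | T
T | F | T | T || F | F
T | F | T | F || T | T
T | F | F | T || F | F
T | F | F | F || F | F
F | T | T | T || F | F
F | T | T | F || T | T
F | T | F | T || F | T
F | T | F | F || F | T
F | F | T | T || F | F
F | F | T | F || T | T
F | F | F | T || F | F
F | F | F | F || F | F
The columns differ at A=T, B=T, C=T, D=T (φ=T, ψ=F), so they are not equivalent.

not equivalent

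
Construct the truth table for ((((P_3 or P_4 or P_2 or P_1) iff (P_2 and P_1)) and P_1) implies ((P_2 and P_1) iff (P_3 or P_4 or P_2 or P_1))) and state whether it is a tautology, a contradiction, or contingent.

tautology

P_1 | P_2 | P_3 | P_4 | (P_3 or P_4 or P_2 or P_1) | (P_2 and P_1) | φ
--- | --- | --- | --- | -------------------------- | ------------- | -
 1  |  1  |  1  |  1  |             1              |       1       | 1
 1  |  1  |  1  |  0  |             1              |       1       | 1
 1  |  1  |  0  |  1  |             1              |       1       | 1
 1  |  1  |  0  |  0  |             1              |       1       | 1
 1  |  0  |  1  |  1  |             1              |       0       | 1
 1  |  0  |  1  |  0  |             1              |       0       | 1
 1  |  0  |  0  |  1  |             1              |       0       | 1
 1  |  0  |  0  |  0  |             1              |       0       | 1
 0  |  1  |  1  |  1  |             1              |       0       | 1
 0  |  1  |  1  |  0  |             1              |       0       | 1
 0  |  1  |  0  |  1  |             1              |       0       | 1
 0  |  1  |  0  |  0  |             1              |       0       | 1
 0  |  0  |  1  |  1  |             1              |       0       | 1
 0  |  0  |  1  |  0  |             1              |       0       | 1
 0  |  0  |  0  |  1  |             1              |       0       | 1
 0  |  0  |  0  |  0  |             0              |       0       | 1
Every row is 1, so the formula is a tautology.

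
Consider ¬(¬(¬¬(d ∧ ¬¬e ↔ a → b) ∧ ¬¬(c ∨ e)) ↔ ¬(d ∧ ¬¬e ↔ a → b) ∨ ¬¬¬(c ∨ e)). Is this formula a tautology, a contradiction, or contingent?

contradiction

a | b | c | d | e || φ
F | F | F | F | F || F
F | F | F | F | T || F
F | F | F | T | F || F
F | F | F | T | T || F
F | F | T | F | F || F
F | F | T | F | T || F
F | F | T | T | F || F
F | F | T | T | T || F
F | T | F | F | F || F
F | T | F | F | T || F
F | T | F | T | F || F
F | T | F | T | T || F
F | T | T | F | F || F
F | T | T | F | T || F
F | T | T | T | F || F
F | T | T | T | T || F
T | F | F | F | F || F
T | F | F | F | T || F
T | F | F | T | F || F
T | F | F | T | T || F
T | F | T | F | F || F
T | F | T | F | T || F
T | F | T | T | F || F
T | F | T | T | T || F
T | T | F | F | F || F
T | T | F | F | T || F
T | T | F | T | F || F
T | T | F | T | T || F
T | T | T | F | F || F
T | T | T | F | T || F
T | T | T | T | F || F
T | T | T | T | T || F
Every row is F, so the formula is a contradiction.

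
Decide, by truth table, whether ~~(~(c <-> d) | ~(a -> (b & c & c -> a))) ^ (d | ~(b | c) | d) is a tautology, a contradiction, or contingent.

contingent

  a   |   b   |   c   |   d   ||   φ  
 True |  True |  True |  True ||  True
 True |  True |  True | False ||  True
 True |  True | False |  True || False
 True |  True | False | False || False
 True | False |  True |  True ||  True
 True | False |  True | False ||  True
 True | False | False |  True || False
 True | False | False | False ||  True
False |  True |  True |  True ||  True
False |  True |  True | False ||  True
False |  True | False |  True || False
False |  True | False | False || False
False | False |  True |  True ||  True
False | False |  True | False ||  True
False | False | False |  True || False
False | False | False | False ||  True
10 of 16 rows are True, so the formula is contingent.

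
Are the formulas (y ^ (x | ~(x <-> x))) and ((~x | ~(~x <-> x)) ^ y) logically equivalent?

not equivalent

x | y || φ | ψ
F | F || F | T
F | T || T | F
T | F || T | T
T | T || F | F
The columns differ at x=F, y=F (φ=F, ψ=T), so they are not equivalent.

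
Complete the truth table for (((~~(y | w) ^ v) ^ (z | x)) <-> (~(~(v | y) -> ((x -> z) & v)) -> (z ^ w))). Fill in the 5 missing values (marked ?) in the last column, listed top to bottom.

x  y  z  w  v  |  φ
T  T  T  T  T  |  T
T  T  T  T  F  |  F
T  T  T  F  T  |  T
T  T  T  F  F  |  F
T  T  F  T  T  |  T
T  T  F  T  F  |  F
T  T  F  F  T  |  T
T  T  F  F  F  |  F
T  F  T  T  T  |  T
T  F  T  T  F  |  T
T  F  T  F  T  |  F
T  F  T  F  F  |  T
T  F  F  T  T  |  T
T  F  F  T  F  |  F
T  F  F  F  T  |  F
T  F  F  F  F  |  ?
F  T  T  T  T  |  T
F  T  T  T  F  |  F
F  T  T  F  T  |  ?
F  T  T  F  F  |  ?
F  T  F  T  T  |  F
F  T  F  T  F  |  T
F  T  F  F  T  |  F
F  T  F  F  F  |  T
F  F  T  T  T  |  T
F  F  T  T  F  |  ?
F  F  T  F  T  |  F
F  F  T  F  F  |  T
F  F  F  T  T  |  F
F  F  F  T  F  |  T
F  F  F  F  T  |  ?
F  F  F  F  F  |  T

Row x=T, y=F, z=F, w=F, v=F: ((~~(y | w) ^ v) ^ (z | x)) = T, (~(~(v | y) -> ((x -> z) & v)) -> (z ^ w)) = F, so the formula = F.
Row x=F, y=T, z=T, w=F, v=T: ((~~(y | w) ^ v) ^ (z | x)) = T, (~(~(v | y) -> ((x -> z) & v)) -> (z ^ w)) = T, so the formula = T.
Row x=F, y=T, z=T, w=F, v=F: ((~~(y | w) ^ v) ^ (z | x)) = F, (~(~(v | y) -> ((x -> z) & v)) -> (z ^ w)) = T, so the formula = F.
Row x=F, y=F, z=T, w=T, v=F: ((~~(y | w) ^ v) ^ (z | x)) = F, (~(~(v | y) -> ((x -> z) & v)) -> (z ^ w)) = F, so the formula = T.
Row x=F, y=F, z=F, w=F, v=T: ((~~(y | w) ^ v) ^ (z | x)) = T, (~(~(v | y) -> ((x -> z) & v)) -> (z ^ w)) = T, so the formula = T.

F, T, F, T, T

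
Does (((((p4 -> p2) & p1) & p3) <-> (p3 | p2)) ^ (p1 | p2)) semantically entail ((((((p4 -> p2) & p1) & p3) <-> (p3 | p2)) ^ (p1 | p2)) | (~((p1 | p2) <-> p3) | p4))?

yes

p1  p2  p3  p4  |  φ  ψ
T   T   T   T   |  F  T
T   T   T   F   |  F  F
T   T   F   T   |  T  T
T   T   F   F   |  T  T
T   F   T   T   |  T  T
T   F   T   F   |  F  F
T   F   F   T   |  F  T
T   F   F   F   |  F  T
F   T   T   T   |  T  T
F   T   T   F   |  T  T
F   T   F   T   |  T  T
F   T   F   F   |  T  T
F   F   T   T   |  F  T
F   F   T   F   |  F  T
F   F   F   T   |  T  T
F   F   F   F   |  T  T
In every row where φ is true, ψ is also true, so φ ⊨ ψ.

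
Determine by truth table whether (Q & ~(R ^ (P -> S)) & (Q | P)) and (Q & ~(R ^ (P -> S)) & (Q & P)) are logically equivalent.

P  Q  R  S  |  φ  ψ
F  F  F  F  |  F  F
F  F  F  T  |  F  F
F  F  T  F  |  F  F
F  F  T  T  |  F  F
F  T  F  F  |  F  F
F  T  F  T  |  F  F
F  T  T  F  |  T  F
F  T  T  T  |  T  F
T  F  F  F  |  F  F
T  F  F  T  |  F  F
T  F  T  F  |  F  F
T  F  T  T  |  F  F
T  T  F  F  |  T  T
T  T  F  T  |  F  F
T  T  T  F  |  F  F
T  T  T  T  |  T  T
The columns differ at P=F, Q=T, R=T, S=F (φ=T, ψ=F), so they are not equivalent.

not equivalent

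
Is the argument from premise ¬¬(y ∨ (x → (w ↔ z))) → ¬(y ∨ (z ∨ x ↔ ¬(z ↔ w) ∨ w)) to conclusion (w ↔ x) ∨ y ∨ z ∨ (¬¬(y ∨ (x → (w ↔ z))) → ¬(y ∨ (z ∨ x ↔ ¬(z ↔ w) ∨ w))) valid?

x  y  z  w  |  φ  ψ
1  1  1  1  |  0  1
1  1  1  0  |  0  1
1  1  0  1  |  0  1
1  1  0  0  |  0  1
1  0  1  1  |  0  1
1  0  1  0  |  1  1
1  0  0  1  |  1  1
1  0  0  0  |  1  1
0  1  1  1  |  0  1
0  1  1  0  |  0  1
0  1  0  1  |  0  1
0  1  0  0  |  0  1
0  0  1  1  |  0  1
0  0  1  0  |  0  1
0  0  0  1  |  1  1
0  0  0  0  |  0  1
In every row where φ is true, ψ is also true, so φ ⊨ ψ.

yes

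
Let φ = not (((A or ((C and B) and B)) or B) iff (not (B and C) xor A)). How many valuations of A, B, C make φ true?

A | B | C | (C and B) | ((C and B) and B) | (A or ((C and B) and B)) | (B and C) | not (B and C) | (not (B and C) xor A) | φ
- | - | - | --------- | ----------------- | ------------------------ | --------- | ------------- | --------------------- | -
F | F | F |     F     |         F         |            F             |     F     |       T       |           T           | T
F | F | T |     F     |         F         |            F             |     F     |       T       |           T           | T
F | T | F |     F     |         F         |            F             |     F     |       T       |           T           | F
F | T | T |     T     |         T         |            T             |     T     |       F       |           F           | T
T | F | F |     F     |         F         |            T             |     F     |       T       |           F           | T
T | F | T |     F     |         F         |            T             |     F     |       T       |           F           | T
T | T | F |     F     |         F         |            T             |     F     |       T       |           F           | T
T | T | T |     T     |         T         |            T             |     T     |       F       |           T           | F
The formula is true on 6 of the 8 rows.

6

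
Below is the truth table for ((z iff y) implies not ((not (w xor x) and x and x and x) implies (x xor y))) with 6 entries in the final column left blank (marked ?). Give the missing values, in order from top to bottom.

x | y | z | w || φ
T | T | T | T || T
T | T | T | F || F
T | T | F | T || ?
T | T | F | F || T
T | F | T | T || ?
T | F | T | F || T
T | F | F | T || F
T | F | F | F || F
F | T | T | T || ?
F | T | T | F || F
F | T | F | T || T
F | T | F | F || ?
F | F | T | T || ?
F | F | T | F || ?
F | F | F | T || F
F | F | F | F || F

T, T, F, T, T, T

Row x=T, y=T, z=F, w=T: (z iff y) = F, not ((not (w xor x) and x and x and x) implies (x xor y)) = T, so the formula = T.
Row x=T, y=F, z=T, w=T: (z iff y) = F, not ((not (w xor x) and x and x and x) implies (x xor y)) = F, so the formula = T.
Row x=F, y=T, z=T, w=T: (z iff y) = T, not ((not (w xor x) and x and x and x) implies (x xor y)) = F, so the formula = F.
Row x=F, y=T, z=F, w=F: (z iff y) = F, not ((not (w xor x) and x and x and x) implies (x xor y)) = F, so the formula = T.
Row x=F, y=F, z=T, w=T: (z iff y) = F, not ((not (w xor x) and x and x and x) implies (x xor y)) = F, so the formula = T.
Row x=F, y=F, z=T, w=F: (z iff y) = F, not ((not (w xor x) and x and x and x) implies (x xor y)) = F, so the formula = T.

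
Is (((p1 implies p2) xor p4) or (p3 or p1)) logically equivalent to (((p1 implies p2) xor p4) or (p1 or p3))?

p1 | p2 | p3 | p4 || φ | ψ
1  | 1  | 1  | 1  || 1 | 1
1  | 1  | 1  | 0  || 1 | 1
1  | 1  | 0  | 1  || 1 | 1
1  | 1  | 0  | 0  || 1 | 1
1  | 0  | 1  | 1  || 1 | 1
1  | 0  | 1  | 0  || 1 | 1
1  | 0  | 0  | 1  || 1 | 1
1  | 0  | 0  | 0  || 1 | 1
0  | 1  | 1  | 1  || 1 | 1
0  | 1  | 1  | 0  || 1 | 1
0  | 1  | 0  | 1  || 0 | 0
0  | 1  | 0  | 0  || 1 | 1
0  | 0  | 1  | 1  || 1 | 1
0  | 0  | 1  | 0  || 1 | 1
0  | 0  | 0  | 1  || 0 | 0
0  | 0  | 0  | 0  || 1 | 1
The columns for φ and ψ agree on every row, so they are logically equivalent.

equivalent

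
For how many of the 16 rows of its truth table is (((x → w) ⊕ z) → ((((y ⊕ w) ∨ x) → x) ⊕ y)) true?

x  y  z  w  |  φ
F  F  F  F  |  T
F  F  F  T  |  F
F  F  T  F  |  T
F  F  T  T  |  T
F  T  F  F  |  T
F  T  F  T  |  F
F  T  T  F  |  T
F  T  T  T  |  T
T  F  F  F  |  T
T  F  F  T  |  T
T  F  T  F  |  T
T  F  T  T  |  T
T  T  F  F  |  T
T  T  F  T  |  F
T  T  T  F  |  F
T  T  T  T  |  T
The formula is true on 12 of the 16 rows.

12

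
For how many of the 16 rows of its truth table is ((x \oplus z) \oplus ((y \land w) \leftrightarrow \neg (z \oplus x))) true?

x | y | z | w | (x \oplus z) | (y \land w) | (z \oplus x) | \neg (z \oplus x) | φ
- | - | - | - | ------------ | ----------- | ------------ | ----------------- | -
1 | 1 | 1 | 1 |      0       |      1      |      0       |         1         | 1
1 | 1 | 1 | 0 |      0       |      0      |      0       |         1         | 0
1 | 1 | 0 | 1 |      1       |      1      |      1       |         0         | 1
1 | 1 | 0 | 0 |      1       |      0      |      1       |         0         | 0
1 | 0 | 1 | 1 |      0       |      0      |      0       |         1         | 0
1 | 0 | 1 | 0 |      0       |      0      |      0       |         1         | 0
1 | 0 | 0 | 1 |      1       |      0      |      1       |         0         | 0
1 | 0 | 0 | 0 |      1       |      0      |      1       |         0         | 0
0 | 1 | 1 | 1 |      1       |      1      |      1       |         0         | 1
0 | 1 | 1 | 0 |      1       |      0      |      1       |         0         | 0
0 | 1 | 0 | 1 |      0       |      1      |      0       |         1         | 1
0 | 1 | 0 | 0 |      0       |      0      |      0       |         1         | 0
0 | 0 | 1 | 1 |      1       |      0      |      1       |         0         | 0
0 | 0 | 1 | 0 |      1       |      0      |      1       |         0         | 0
0 | 0 | 0 | 1 |      0       |      0      |      0       |         1         | 0
0 | 0 | 0 | 0 |      0       |      0      |      0       |         1         | 0
The formula is true on 4 of the 16 rows.

4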